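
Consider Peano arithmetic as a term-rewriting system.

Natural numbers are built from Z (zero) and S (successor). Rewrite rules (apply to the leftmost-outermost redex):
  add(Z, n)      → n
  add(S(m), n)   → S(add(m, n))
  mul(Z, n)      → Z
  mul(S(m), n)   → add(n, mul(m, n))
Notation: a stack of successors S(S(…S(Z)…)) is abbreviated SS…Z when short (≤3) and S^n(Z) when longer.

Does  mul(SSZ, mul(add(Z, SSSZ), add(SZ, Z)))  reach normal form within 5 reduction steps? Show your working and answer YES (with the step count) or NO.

  start: mul(SSZ, mul(add(Z, SSSZ), add(SZ, Z)))
  step 1: add(mul(add(Z, SSSZ), add(SZ, Z)), mul(SZ, mul(add(Z, SSSZ), add(SZ, Z))))
  step 2: add(mul(SSSZ, add(SZ, Z)), mul(SZ, mul(add(Z, SSSZ), add(SZ, Z))))
  step 3: add(add(add(SZ, Z), mul(SSZ, add(SZ, Z))), mul(SZ, mul(add(Z, SSSZ), add(SZ, Z))))
  step 4: add(add(S(add(Z, Z)), mul(SSZ, add(SZ, Z))), mul(SZ, mul(add(Z, SSSZ), add(SZ, Z))))
  step 5: add(S(add(add(Z, Z), mul(SSZ, add(SZ, Z)))), mul(SZ, mul(add(Z, SSSZ), add(SZ, Z))))

Answer: NO — after 5 steps the term is add(S(add(add(Z, Z), mul(SSZ, add(SZ, Z)))), mul(SZ, mul(add(Z, SSSZ), add(SZ, Z)))), not yet normal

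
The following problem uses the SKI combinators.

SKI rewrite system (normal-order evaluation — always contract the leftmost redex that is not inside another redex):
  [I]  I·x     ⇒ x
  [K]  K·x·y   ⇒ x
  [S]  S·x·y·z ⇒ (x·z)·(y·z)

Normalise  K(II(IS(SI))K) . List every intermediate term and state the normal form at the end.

  start: K(II(IS(SI))K)
  [1] K(I(IS(SI))K)
  [2] K(IS(SI)K)
  [3] K(S(SI)K)

Answer: normal form = K(S(SI)K)  (in 3 steps)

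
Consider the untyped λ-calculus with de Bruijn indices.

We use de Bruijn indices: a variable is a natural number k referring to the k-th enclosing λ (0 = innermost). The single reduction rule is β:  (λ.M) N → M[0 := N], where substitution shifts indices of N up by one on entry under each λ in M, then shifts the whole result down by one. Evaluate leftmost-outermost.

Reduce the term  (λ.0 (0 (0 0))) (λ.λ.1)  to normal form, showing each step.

  start: (λ.0 (0 (0 0))) (λ.λ.1)
  [1] (λ.λ.1) ((λ.λ.1) ((λ.λ.1) (λ.λ.1)))
  [2] λ.(λ.λ.1) ((λ.λ.1) (λ.λ.1))
  [3] λ.λ.(λ.λ.1) (λ.λ.1)
  [4] λ.λ.λ.λ.λ.1

Answer: normal form = λ.λ.λ.λ.λ.1  (in 4 steps)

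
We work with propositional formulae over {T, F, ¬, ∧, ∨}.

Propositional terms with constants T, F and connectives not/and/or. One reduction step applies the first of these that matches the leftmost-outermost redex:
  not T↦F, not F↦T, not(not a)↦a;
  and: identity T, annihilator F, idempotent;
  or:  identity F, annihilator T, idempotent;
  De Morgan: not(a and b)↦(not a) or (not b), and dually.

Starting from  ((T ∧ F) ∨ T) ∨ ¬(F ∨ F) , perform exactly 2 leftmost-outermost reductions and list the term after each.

Answer: after 2 steps: T

Working:
  start: ((T ∧ F) ∨ T) ∨ ¬(F ∨ F)
  →1  T ∨ ¬(F ∨ F)
  →2  T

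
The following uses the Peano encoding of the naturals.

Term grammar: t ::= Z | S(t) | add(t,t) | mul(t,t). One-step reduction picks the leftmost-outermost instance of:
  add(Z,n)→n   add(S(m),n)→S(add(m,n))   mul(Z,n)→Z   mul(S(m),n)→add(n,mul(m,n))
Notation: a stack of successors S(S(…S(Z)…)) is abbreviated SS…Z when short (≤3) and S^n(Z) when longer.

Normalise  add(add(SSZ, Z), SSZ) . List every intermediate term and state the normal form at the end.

Answer: normal form = S^4(Z)  (in 6 steps)

Reduction:
  start: add(add(SSZ, Z), SSZ)
  step 1: add(S(add(SZ, Z)), SSZ)
  step 2: S(add(add(SZ, Z), SSZ))
  step 3: S(add(S(add(Z, Z)), SSZ))
  step 4: S(S(add(add(Z, Z), SSZ)))
  step 5: S(S(add(Z, SSZ)))
  step 6: S^4(Z)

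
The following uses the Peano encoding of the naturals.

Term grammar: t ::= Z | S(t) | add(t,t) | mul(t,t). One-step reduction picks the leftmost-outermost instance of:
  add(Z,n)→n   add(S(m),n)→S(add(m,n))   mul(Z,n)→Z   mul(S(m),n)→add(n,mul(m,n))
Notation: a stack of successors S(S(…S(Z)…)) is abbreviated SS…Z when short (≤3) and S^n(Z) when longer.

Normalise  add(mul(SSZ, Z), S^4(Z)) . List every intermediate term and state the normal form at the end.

Answer: normal form = S^4(Z)  (in 6 steps)

Working:
  start: add(mul(SSZ, Z), S^4(Z))
  →1  add(add(Z, mul(SZ, Z)), S^4(Z))
  →2  add(mul(SZ, Z), S^4(Z))
  →3  add(add(Z, mul(Z, Z)), S^4(Z))
  →4  add(mul(Z, Z), S^4(Z))
  →5  add(Z, S^4(Z))
  →6  S^4(Z)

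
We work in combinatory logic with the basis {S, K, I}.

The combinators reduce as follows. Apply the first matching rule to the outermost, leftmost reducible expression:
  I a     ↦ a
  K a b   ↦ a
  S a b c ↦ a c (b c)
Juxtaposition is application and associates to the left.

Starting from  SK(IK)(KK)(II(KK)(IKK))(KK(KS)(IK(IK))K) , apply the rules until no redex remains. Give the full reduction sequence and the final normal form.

Answer: normal form = K(KK)  (in 7 steps)

Working:
  start: SK(IK)(KK)(II(KK)(IKK))(KK(KS)(IK(IK))K)
  step 1: K(KK)(IK(KK))(II(KK)(IKK))(KK(KS)(IK(IK))K)
  step 2: KK(II(KK)(IKK))(KK(KS)(IK(IK))K)
  step 3: K(KK(KS)(IK(IK))K)
  step 4: K(K(IK(IK))K)
  step 5: K(IK(IK))
  step 6: K(K(IK))
  step 7: K(KK)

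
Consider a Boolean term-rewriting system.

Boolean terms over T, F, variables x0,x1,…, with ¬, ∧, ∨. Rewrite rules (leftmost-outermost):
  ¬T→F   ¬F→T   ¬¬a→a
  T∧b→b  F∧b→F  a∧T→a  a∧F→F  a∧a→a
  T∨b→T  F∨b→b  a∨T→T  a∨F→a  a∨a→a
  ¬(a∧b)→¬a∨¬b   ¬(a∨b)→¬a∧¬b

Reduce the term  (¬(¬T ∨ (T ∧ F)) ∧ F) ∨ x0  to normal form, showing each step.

  start: (¬(¬T ∨ (T ∧ F)) ∧ F) ∨ x0
  step 1: F ∨ x0
  step 2: x0

Answer: normal form = x0  (in 2 steps)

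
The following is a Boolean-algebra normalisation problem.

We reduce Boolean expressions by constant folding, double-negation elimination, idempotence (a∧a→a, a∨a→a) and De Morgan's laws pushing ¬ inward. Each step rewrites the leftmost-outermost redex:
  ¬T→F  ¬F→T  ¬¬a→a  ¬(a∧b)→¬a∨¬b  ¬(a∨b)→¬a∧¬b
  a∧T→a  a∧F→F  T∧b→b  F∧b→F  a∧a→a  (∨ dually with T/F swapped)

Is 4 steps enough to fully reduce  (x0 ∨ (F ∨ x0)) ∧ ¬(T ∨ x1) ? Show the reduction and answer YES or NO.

  start: (x0 ∨ (F ∨ x0)) ∧ ¬(T ∨ x1)
  step 1: (x0 ∨ x0) ∧ ¬(T ∨ x1)
  step 2: x0 ∧ ¬(T ∨ x1)
  step 3: x0 ∧ (¬T ∧ ¬x1)
  step 4: x0 ∧ (F ∧ ¬x1)

Answer: NO — after 4 steps the term is x0 ∧ (F ∧ ¬x1), not yet normal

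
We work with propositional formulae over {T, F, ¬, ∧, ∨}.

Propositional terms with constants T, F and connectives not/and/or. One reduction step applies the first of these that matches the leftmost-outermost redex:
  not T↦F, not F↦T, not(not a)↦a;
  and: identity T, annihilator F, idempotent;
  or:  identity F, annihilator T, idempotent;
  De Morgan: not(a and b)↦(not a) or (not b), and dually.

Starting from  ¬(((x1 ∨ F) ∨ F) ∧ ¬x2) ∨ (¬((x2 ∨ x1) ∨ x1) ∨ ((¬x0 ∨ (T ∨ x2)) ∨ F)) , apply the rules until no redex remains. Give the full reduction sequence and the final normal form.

Answer: normal form = T  (in 15 steps)

Reduction:
  start: ¬(((x1 ∨ F) ∨ F) ∧ ¬x2) ∨ (¬((x2 ∨ x1) ∨ x1) ∨ ((¬x0 ∨ (T ∨ x2)) ∨ F))
  [1] (¬((x1 ∨ F) ∨ F) ∨ ¬¬x2) ∨ (¬((x2 ∨ x1) ∨ x1) ∨ ((¬x0 ∨ (T ∨ x2)) ∨ F))
  [2] ((¬(x1 ∨ F) ∧ ¬F) ∨ ¬¬x2) ∨ (¬((x2 ∨ x1) ∨ x1) ∨ ((¬x0 ∨ (T ∨ x2)) ∨ F))
  [3] (((¬x1 ∧ ¬F) ∧ ¬F) ∨ ¬¬x2) ∨ (¬((x2 ∨ x1) ∨ x1) ∨ ((¬x0 ∨ (T ∨ x2)) ∨ F))
  [4] (((¬x1 ∧ T) ∧ ¬F) ∨ ¬¬x2) ∨ (¬((x2 ∨ x1) ∨ x1) ∨ ((¬x0 ∨ (T ∨ x2)) ∨ F))
  [5] ((¬x1 ∧ ¬F) ∨ ¬¬x2) ∨ (¬((x2 ∨ x1) ∨ x1) ∨ ((¬x0 ∨ (T ∨ x2)) ∨ F))
  [6] ((¬x1 ∧ T) ∨ ¬¬x2) ∨ (¬((x2 ∨ x1) ∨ x1) ∨ ((¬x0 ∨ (T ∨ x2)) ∨ F))
  [7] (¬x1 ∨ ¬¬x2) ∨ (¬((x2 ∨ x1) ∨ x1) ∨ ((¬x0 ∨ (T ∨ x2)) ∨ F))
  [8] (¬x1 ∨ x2) ∨ (¬((x2 ∨ x1) ∨ x1) ∨ ((¬x0 ∨ (T ∨ x2)) ∨ F))
  [9] (¬x1 ∨ x2) ∨ ((¬(x2 ∨ x1) ∧ ¬x1) ∨ ((¬x0 ∨ (T ∨ x2)) ∨ F))
  [10] (¬x1 ∨ x2) ∨ (((¬x2 ∧ ¬x1) ∧ ¬x1) ∨ ((¬x0 ∨ (T ∨ x2)) ∨ F))
  [11] (¬x1 ∨ x2) ∨ (((¬x2 ∧ ¬x1) ∧ ¬x1) ∨ (¬x0 ∨ (T ∨ x2)))
  [12] (¬x1 ∨ x2) ∨ (((¬x2 ∧ ¬x1) ∧ ¬x1) ∨ (¬x0 ∨ T))
  [13] (¬x1 ∨ x2) ∨ (((¬x2 ∧ ¬x1) ∧ ¬x1) ∨ T)
  [14] (¬x1 ∨ x2) ∨ T
  [15] T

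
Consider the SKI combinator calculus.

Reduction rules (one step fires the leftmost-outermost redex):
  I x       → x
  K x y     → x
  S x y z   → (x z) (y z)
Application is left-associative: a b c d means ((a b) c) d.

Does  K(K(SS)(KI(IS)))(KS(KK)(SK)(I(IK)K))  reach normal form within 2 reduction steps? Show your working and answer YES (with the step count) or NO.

  start: K(K(SS)(KI(IS)))(KS(KK)(SK)(I(IK)K))
  [1] K(SS)(KI(IS))
  [2] SS

Answer: YES — reaches normal form SS in 2 ≤ 2 steps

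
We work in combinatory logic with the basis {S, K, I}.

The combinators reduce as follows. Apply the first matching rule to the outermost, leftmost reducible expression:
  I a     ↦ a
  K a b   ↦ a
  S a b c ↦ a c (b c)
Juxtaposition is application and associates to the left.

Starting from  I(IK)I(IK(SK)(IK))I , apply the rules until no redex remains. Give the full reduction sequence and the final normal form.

Answer: normal form = I  (in 4 steps)

Reduction:
  start: I(IK)I(IK(SK)(IK))I
  →1  IKI(IK(SK)(IK))I
  →2  KI(IK(SK)(IK))I
  →3  II
  →4  I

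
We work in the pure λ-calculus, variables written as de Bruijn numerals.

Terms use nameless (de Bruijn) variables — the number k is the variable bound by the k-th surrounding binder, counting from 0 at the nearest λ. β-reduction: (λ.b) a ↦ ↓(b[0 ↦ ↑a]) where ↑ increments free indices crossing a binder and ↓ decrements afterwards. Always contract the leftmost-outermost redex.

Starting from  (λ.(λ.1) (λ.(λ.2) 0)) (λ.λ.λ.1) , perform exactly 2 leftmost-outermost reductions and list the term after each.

Answer: after 2 steps: λ.λ.λ.1

Reduction:
  start: (λ.(λ.1) (λ.(λ.2) 0)) (λ.λ.λ.1)
  →1  (λ.λ.λ.λ.1) (λ.(λ.λ.λ.λ.1) 0)
  →2  λ.λ.λ.1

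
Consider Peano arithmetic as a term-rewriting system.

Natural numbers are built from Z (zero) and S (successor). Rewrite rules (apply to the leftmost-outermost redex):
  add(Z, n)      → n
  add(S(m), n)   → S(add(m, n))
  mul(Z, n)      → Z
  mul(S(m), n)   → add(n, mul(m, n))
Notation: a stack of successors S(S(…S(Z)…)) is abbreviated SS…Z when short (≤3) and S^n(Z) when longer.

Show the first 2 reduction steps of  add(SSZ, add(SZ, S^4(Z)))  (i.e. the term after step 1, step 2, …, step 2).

Answer: after 2 steps: S(S(add(Z, add(SZ, S^4(Z)))))

Working:
  start: add(SSZ, add(SZ, S^4(Z)))
  [1] S(add(SZ, add(SZ, S^4(Z))))
  [2] S(S(add(Z, add(SZ, S^4(Z)))))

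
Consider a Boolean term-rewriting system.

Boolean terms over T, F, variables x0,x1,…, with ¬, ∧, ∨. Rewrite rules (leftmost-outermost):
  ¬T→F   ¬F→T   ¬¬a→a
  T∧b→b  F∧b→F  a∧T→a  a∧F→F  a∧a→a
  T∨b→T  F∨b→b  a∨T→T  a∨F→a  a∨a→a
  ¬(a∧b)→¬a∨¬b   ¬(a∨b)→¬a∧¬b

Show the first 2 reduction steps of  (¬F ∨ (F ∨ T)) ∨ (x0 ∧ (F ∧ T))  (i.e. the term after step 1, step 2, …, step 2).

Answer: after 2 steps: T ∨ (x0 ∧ (F ∧ T))

Reduction:
  start: (¬F ∨ (F ∨ T)) ∨ (x0 ∧ (F ∧ T))
  step 1: (T ∨ (F ∨ T)) ∨ (x0 ∧ (F ∧ T))
  step 2: T ∨ (x0 ∧ (F ∧ T))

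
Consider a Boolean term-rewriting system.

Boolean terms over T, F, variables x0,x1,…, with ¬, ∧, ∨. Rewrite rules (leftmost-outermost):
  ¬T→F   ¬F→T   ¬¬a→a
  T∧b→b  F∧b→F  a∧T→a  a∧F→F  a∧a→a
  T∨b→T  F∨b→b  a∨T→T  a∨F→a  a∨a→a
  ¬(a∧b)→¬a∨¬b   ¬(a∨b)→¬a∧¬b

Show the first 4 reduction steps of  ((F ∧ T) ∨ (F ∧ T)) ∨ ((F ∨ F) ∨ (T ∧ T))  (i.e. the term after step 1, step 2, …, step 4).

  start: ((F ∧ T) ∨ (F ∧ T)) ∨ ((F ∨ F) ∨ (T ∧ T))
  step 1: (F ∧ T) ∨ ((F ∨ F) ∨ (T ∧ T))
  step 2: F ∨ ((F ∨ F) ∨ (T ∧ T))
  step 3: (F ∨ F) ∨ (T ∧ T)
  step 4: F ∨ (T ∧ T)

Answer: after 4 steps: F ∨ (T ∧ T)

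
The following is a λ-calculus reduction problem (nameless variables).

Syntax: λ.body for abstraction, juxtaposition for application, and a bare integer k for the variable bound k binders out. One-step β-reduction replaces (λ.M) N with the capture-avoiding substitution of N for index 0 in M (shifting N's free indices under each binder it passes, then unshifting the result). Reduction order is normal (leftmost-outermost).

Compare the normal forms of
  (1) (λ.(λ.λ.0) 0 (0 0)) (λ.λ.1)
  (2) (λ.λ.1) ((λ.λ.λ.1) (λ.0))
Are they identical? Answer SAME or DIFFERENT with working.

Answer: SAME — A ⇓ λ.λ.λ.1, B ⇓ λ.λ.λ.1

Working:
Term A:
  start: (λ.(λ.λ.0) 0 (0 0)) (λ.λ.1)
  step 1: (λ.λ.0) (λ.λ.1) ((λ.λ.1) (λ.λ.1))
  step 2: (λ.0) ((λ.λ.1) (λ.λ.1))
  step 3: (λ.λ.1) (λ.λ.1)
  step 4: λ.λ.λ.1

Term B:
  start: (λ.λ.1) ((λ.λ.λ.1) (λ.0))
  step 1: λ.(λ.λ.λ.1) (λ.0)
  step 2: λ.λ.λ.1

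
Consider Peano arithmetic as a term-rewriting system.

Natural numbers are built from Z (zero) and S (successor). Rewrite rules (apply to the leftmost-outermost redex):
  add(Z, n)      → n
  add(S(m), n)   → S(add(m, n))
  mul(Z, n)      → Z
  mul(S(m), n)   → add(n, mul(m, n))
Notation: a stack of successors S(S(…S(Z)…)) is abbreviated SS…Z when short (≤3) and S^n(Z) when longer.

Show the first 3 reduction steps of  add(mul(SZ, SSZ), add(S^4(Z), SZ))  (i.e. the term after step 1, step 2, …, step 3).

Answer: after 3 steps: S(add(add(SZ, mul(Z, SSZ)), add(S^4(Z), SZ)))

Working:
  start: add(mul(SZ, SSZ), add(S^4(Z), SZ))
  step 1: add(add(SSZ, mul(Z, SSZ)), add(S^4(Z), SZ))
  step 2: add(S(add(SZ, mul(Z, SSZ))), add(S^4(Z), SZ))
  step 3: S(add(add(SZ, mul(Z, SSZ)), add(S^4(Z), SZ)))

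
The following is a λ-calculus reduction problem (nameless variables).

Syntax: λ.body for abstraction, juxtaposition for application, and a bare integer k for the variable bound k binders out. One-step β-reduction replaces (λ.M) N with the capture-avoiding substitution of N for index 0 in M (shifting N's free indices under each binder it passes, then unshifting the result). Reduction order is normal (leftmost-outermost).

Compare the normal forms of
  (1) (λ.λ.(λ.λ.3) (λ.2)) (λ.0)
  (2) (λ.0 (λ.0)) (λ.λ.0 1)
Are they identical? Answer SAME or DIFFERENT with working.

Answer: DIFFERENT — A ⇓ λ.λ.λ.0, B ⇓ λ.0 (λ.0)

Reduction:
Term A:
  start: (λ.λ.(λ.λ.3) (λ.2)) (λ.0)
  →1  λ.(λ.λ.λ.0) (λ.λ.0)
  →2  λ.λ.λ.0

Term B:
  start: (λ.0 (λ.0)) (λ.λ.0 1)
  →1  (λ.λ.0 1) (λ.0)
  →2  λ.0 (λ.0)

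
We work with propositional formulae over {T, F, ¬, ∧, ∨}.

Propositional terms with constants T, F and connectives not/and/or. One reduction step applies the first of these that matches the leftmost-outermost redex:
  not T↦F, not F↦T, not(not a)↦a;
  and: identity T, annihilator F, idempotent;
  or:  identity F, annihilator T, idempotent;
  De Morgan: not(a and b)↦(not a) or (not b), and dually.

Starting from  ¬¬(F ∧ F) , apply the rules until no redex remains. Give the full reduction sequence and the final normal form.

  start: ¬¬(F ∧ F)
  →1  F ∧ F
  →2  F

Answer: normal form = F  (in 2 steps)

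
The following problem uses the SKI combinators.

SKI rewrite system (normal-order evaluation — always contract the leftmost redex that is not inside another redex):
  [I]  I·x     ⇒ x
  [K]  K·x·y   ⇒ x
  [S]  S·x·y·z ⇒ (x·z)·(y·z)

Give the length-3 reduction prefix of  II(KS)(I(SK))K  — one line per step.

  start: II(KS)(I(SK))K
  [1] I(KS)(I(SK))K
  [2] KS(I(SK))K
  [3] SK

Answer: after 3 steps: SK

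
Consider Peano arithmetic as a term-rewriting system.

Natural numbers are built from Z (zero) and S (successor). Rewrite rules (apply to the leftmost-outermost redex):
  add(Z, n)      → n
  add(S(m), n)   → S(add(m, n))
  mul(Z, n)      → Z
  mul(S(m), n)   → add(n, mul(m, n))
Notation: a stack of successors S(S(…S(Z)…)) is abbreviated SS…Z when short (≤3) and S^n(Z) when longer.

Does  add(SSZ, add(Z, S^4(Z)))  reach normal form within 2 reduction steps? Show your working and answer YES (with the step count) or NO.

  start: add(SSZ, add(Z, S^4(Z)))
  [1] S(add(SZ, add(Z, S^4(Z))))
  [2] S(S(add(Z, add(Z, S^4(Z)))))

Answer: NO — after 2 steps the term is S(S(add(Z, add(Z, S^4(Z))))), not yet normal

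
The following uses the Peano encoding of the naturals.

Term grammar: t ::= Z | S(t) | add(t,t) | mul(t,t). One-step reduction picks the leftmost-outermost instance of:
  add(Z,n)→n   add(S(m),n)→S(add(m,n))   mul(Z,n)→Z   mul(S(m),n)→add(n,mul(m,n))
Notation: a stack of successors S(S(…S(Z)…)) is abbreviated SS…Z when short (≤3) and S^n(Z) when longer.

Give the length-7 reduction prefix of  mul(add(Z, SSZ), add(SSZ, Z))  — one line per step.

Answer: after 7 steps: S(S(add(Z, mul(SZ, add(SSZ, Z)))))

Working:
  start: mul(add(Z, SSZ), add(SSZ, Z))
  →1  mul(SSZ, add(SSZ, Z))
  →2  add(add(SSZ, Z), mul(SZ, add(SSZ, Z)))
  →3  add(S(add(SZ, Z)), mul(SZ, add(SSZ, Z)))
  →4  S(add(add(SZ, Z), mul(SZ, add(SSZ, Z))))
  →5  S(add(S(add(Z, Z)), mul(SZ, add(SSZ, Z))))
  →6  S(S(add(add(Z, Z), mul(SZ, add(SSZ, Z)))))
  →7  S(S(add(Z, mul(SZ, add(SSZ, Z)))))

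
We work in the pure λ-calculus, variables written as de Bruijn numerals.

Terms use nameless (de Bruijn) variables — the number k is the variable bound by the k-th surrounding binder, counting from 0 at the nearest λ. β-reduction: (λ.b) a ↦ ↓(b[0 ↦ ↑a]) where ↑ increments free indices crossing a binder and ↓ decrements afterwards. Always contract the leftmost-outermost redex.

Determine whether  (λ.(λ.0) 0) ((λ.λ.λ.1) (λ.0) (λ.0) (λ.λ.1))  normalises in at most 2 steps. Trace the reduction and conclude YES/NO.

  start: (λ.(λ.0) 0) ((λ.λ.λ.1) (λ.0) (λ.0) (λ.λ.1))
  step 1: (λ.0) ((λ.λ.λ.1) (λ.0) (λ.0) (λ.λ.1))
  step 2: (λ.λ.λ.1) (λ.0) (λ.0) (λ.λ.1)

Answer: NO — after 2 steps the term is (λ.λ.λ.1) (λ.0) (λ.0) (λ.λ.1), not yet normal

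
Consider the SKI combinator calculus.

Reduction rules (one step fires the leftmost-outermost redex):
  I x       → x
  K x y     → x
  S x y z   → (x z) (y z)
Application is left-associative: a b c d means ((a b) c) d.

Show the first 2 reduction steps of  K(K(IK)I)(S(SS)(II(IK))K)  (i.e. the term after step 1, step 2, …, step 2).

  start: K(K(IK)I)(S(SS)(II(IK))K)
  →1  K(IK)I
  →2  IK

Answer: after 2 steps: IK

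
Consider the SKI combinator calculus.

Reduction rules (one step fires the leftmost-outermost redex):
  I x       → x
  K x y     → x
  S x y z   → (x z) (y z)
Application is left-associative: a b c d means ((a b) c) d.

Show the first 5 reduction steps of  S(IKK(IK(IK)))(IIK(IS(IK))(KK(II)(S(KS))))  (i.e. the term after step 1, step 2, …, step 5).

  start: S(IKK(IK(IK)))(IIK(IS(IK))(KK(II)(S(KS))))
  →1  S(KK(IK(IK)))(IIK(IS(IK))(KK(II)(S(KS))))
  →2  SK(IIK(IS(IK))(KK(II)(S(KS))))
  →3  SK(IK(IS(IK))(KK(II)(S(KS))))
  →4  SK(K(IS(IK))(KK(II)(S(KS))))
  →5  SK(IS(IK))

Answer: after 5 steps: SK(IS(IK))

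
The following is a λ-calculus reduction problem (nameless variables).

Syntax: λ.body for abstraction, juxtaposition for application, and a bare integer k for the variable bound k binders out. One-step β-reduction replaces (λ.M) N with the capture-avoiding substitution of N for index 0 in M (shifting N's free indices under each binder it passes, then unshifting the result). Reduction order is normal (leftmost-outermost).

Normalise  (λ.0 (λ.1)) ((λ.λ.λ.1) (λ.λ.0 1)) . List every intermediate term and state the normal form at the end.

Answer: normal form = λ.λ.λ.λ.1  (in 4 steps)

Reduction:
  start: (λ.0 (λ.1)) ((λ.λ.λ.1) (λ.λ.0 1))
  [1] (λ.λ.λ.1) (λ.λ.0 1) (λ.(λ.λ.λ.1) (λ.λ.0 1))
  [2] (λ.λ.1) (λ.(λ.λ.λ.1) (λ.λ.0 1))
  [3] λ.λ.(λ.λ.λ.1) (λ.λ.0 1)
  [4] λ.λ.λ.λ.1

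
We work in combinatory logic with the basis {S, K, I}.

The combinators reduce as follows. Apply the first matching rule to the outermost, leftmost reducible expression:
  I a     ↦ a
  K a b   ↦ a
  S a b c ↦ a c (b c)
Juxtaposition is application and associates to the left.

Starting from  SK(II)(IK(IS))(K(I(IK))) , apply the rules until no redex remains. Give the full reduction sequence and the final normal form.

  start: SK(II)(IK(IS))(K(I(IK)))
  →1  K(IK(IS))(II(IK(IS)))(K(I(IK)))
  →2  IK(IS)(K(I(IK)))
  →3  K(IS)(K(I(IK)))
  →4  IS
  →5  S

Answer: normal form = S  (in 5 steps)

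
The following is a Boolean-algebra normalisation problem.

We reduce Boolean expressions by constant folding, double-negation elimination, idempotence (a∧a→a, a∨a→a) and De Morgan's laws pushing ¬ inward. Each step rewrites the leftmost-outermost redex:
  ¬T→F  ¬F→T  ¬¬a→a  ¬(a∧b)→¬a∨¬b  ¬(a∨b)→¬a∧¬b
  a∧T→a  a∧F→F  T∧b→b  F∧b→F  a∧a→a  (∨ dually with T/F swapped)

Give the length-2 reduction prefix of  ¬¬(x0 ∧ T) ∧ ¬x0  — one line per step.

Answer: after 2 steps: x0 ∧ ¬x0

Working:
  start: ¬¬(x0 ∧ T) ∧ ¬x0
  step 1: (x0 ∧ T) ∧ ¬x0
  step 2: x0 ∧ ¬x0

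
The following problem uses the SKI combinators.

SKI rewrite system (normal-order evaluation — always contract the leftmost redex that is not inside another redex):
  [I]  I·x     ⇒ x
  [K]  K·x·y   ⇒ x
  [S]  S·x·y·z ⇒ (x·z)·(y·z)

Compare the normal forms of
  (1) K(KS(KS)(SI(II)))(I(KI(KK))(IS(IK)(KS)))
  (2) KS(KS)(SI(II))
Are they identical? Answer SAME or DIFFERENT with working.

Term A:
  start: K(KS(KS)(SI(II)))(I(KI(KK))(IS(IK)(KS)))
  [1] KS(KS)(SI(II))
  [2] S(SI(II))
  [3] S(SII)

Term B:
  start: KS(KS)(SI(II))
  [1] S(SI(II))
  [2] S(SII)

Answer: SAME — A ⇓ S(SII), B ⇓ S(SII)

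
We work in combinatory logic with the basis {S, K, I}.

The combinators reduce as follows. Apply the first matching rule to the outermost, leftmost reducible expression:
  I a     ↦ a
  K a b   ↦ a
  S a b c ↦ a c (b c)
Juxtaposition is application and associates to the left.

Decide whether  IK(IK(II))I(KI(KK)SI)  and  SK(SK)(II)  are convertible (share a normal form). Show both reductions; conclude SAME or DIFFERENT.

Answer: SAME — A ⇓ I, B ⇓ I

Derivation:
Term A:
  start: IK(IK(II))I(KI(KK)SI)
  →1  K(IK(II))I(KI(KK)SI)
  →2  IK(II)(KI(KK)SI)
  →3  K(II)(KI(KK)SI)
  →4  II
  →5  I

Term B:
  start: SK(SK)(II)
  →1  K(II)(SK(II))
  →2  II
  →3  I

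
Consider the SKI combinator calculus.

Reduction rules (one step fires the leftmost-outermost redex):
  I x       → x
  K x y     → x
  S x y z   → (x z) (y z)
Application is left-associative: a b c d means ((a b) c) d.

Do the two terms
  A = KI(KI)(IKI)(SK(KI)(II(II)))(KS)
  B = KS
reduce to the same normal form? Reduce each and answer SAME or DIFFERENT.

Term A:
  start: KI(KI)(IKI)(SK(KI)(II(II)))(KS)
  →1  I(IKI)(SK(KI)(II(II)))(KS)
  →2  IKI(SK(KI)(II(II)))(KS)
  →3  KI(SK(KI)(II(II)))(KS)
  →4  I(KS)
  →5  KS

Term B:
  start: KS

Answer: SAME — A ⇓ KS, B ⇓ KS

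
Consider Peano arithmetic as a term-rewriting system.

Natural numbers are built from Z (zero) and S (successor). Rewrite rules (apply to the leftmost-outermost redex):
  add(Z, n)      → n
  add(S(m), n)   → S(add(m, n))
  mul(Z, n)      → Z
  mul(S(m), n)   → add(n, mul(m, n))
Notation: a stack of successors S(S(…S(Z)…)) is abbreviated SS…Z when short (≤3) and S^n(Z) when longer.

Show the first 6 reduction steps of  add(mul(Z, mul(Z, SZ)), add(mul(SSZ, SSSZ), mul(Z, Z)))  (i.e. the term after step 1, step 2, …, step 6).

  start: add(mul(Z, mul(Z, SZ)), add(mul(SSZ, SSSZ), mul(Z, Z)))
  step 1: add(Z, add(mul(SSZ, SSSZ), mul(Z, Z)))
  step 2: add(mul(SSZ, SSSZ), mul(Z, Z))
  step 3: add(add(SSSZ, mul(SZ, SSSZ)), mul(Z, Z))
  step 4: add(S(add(SSZ, mul(SZ, SSSZ))), mul(Z, Z))
  step 5: S(add(add(SSZ, mul(SZ, SSSZ)), mul(Z, Z)))
  step 6: S(add(S(add(SZ, mul(SZ, SSSZ))), mul(Z, Z)))

Answer: after 6 steps: S(add(S(add(SZ, mul(SZ, SSSZ))), mul(Z, Z)))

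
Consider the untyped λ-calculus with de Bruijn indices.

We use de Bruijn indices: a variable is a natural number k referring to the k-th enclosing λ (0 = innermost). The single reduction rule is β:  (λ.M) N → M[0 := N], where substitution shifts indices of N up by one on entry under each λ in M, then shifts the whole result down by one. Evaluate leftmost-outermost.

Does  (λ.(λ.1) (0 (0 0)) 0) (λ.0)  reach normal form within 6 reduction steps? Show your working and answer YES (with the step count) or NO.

Answer: YES — reaches normal form λ.0 in 3 ≤ 6 steps

Reduction:
  start: (λ.(λ.1) (0 (0 0)) 0) (λ.0)
  step 1: (λ.λ.0) ((λ.0) ((λ.0) (λ.0))) (λ.0)
  step 2: (λ.0) (λ.0)
  step 3: λ.0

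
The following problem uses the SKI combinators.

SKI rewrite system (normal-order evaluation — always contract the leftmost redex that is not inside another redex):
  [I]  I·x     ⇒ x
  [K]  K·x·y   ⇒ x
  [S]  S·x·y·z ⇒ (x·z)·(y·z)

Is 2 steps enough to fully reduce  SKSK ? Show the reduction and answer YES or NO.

  start: SKSK
  →1  KK(SK)
  →2  K

Answer: YES — reaches normal form K in 2 ≤ 2 steps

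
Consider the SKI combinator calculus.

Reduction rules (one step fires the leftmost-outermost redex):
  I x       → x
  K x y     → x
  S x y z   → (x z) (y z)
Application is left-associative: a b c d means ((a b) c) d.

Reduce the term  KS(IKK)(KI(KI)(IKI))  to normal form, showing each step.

  start: KS(IKK)(KI(KI)(IKI))
  step 1: S(KI(KI)(IKI))
  step 2: S(I(IKI))
  step 3: S(IKI)
  step 4: S(KI)

Answer: normal form = S(KI)  (in 4 steps)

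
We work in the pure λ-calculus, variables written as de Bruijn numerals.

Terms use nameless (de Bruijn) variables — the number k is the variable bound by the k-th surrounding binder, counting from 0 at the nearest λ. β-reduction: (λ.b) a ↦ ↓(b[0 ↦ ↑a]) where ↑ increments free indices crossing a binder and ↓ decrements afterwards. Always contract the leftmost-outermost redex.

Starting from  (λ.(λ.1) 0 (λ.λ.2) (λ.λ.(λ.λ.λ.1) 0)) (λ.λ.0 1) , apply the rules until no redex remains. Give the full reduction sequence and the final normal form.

  start: (λ.(λ.1) 0 (λ.λ.2) (λ.λ.(λ.λ.λ.1) 0)) (λ.λ.0 1)
  [1] (λ.λ.λ.0 1) (λ.λ.0 1) (λ.λ.λ.λ.0 1) (λ.λ.(λ.λ.λ.1) 0)
  [2] (λ.λ.0 1) (λ.λ.λ.λ.0 1) (λ.λ.(λ.λ.λ.1) 0)
  [3] (λ.0 (λ.λ.λ.λ.0 1)) (λ.λ.(λ.λ.λ.1) 0)
  [4] (λ.λ.(λ.λ.λ.1) 0) (λ.λ.λ.λ.0 1)
  [5] λ.(λ.λ.λ.1) 0
  [6] λ.λ.λ.1

Answer: normal form = λ.λ.λ.1  (in 6 steps)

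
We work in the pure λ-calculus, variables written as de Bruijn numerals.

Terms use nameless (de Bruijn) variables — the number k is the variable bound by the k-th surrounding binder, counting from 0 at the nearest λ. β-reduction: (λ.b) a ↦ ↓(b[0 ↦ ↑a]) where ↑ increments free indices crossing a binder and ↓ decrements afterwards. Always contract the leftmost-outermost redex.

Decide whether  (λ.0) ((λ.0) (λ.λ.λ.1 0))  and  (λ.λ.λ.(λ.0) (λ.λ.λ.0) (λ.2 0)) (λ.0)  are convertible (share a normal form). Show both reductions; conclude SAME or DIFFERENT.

Term A:
  start: (λ.0) ((λ.0) (λ.λ.λ.1 0))
  →1  (λ.0) (λ.λ.λ.1 0)
  →2  λ.λ.λ.1 0

Term B:
  start: (λ.λ.λ.(λ.0) (λ.λ.λ.0) (λ.2 0)) (λ.0)
  →1  λ.λ.(λ.0) (λ.λ.λ.0) (λ.2 0)
  →2  λ.λ.(λ.λ.λ.0) (λ.2 0)
  →3  λ.λ.λ.λ.0

Answer: DIFFERENT — A ⇓ λ.λ.λ.1 0, B ⇓ λ.λ.λ.λ.0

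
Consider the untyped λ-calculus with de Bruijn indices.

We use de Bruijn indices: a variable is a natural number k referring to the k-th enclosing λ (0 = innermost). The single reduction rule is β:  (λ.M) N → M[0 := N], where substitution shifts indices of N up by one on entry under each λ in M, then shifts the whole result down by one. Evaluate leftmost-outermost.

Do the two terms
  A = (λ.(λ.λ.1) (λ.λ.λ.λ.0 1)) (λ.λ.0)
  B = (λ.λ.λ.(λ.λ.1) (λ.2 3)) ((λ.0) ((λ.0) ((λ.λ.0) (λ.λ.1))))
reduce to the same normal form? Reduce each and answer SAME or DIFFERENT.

Term A:
  start: (λ.(λ.λ.1) (λ.λ.λ.λ.0 1)) (λ.λ.0)
  [1] (λ.λ.1) (λ.λ.λ.λ.0 1)
  [2] λ.λ.λ.λ.λ.0 1

Term B:
  start: (λ.λ.λ.(λ.λ.1) (λ.2 3)) ((λ.0) ((λ.0) ((λ.λ.0) (λ.λ.1))))
  [1] λ.λ.(λ.λ.1) (λ.2 ((λ.0) ((λ.0) ((λ.λ.0) (λ.λ.1)))))
  [2] λ.λ.λ.λ.3 ((λ.0) ((λ.0) ((λ.λ.0) (λ.λ.1))))
  [3] λ.λ.λ.λ.3 ((λ.0) ((λ.λ.0) (λ.λ.1)))
  [4] λ.λ.λ.λ.3 ((λ.λ.0) (λ.λ.1))
  [5] λ.λ.λ.λ.3 (λ.0)

Answer: DIFFERENT — A ⇓ λ.λ.λ.λ.λ.0 1, B ⇓ λ.λ.λ.λ.3 (λ.0)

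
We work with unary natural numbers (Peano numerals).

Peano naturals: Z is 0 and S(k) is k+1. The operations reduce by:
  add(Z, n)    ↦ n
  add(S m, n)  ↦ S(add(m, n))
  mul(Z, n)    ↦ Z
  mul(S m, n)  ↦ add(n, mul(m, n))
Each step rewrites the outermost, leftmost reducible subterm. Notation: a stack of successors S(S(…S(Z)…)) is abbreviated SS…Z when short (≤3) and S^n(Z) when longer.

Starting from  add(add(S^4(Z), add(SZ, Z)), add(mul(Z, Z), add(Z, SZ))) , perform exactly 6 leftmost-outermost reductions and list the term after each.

Answer: after 6 steps: S(S(S(add(add(SZ, add(SZ, Z)), add(mul(Z, Z), add(Z, SZ))))))

Working:
  start: add(add(S^4(Z), add(SZ, Z)), add(mul(Z, Z), add(Z, SZ)))
  step 1: add(S(add(SSSZ, add(SZ, Z))), add(mul(Z, Z), add(Z, SZ)))
  step 2: S(add(add(SSSZ, add(SZ, Z)), add(mul(Z, Z), add(Z, SZ))))
  step 3: S(add(S(add(SSZ, add(SZ, Z))), add(mul(Z, Z), add(Z, SZ))))
  step 4: S(S(add(add(SSZ, add(SZ, Z)), add(mul(Z, Z), add(Z, SZ)))))
  step 5: S(S(add(S(add(SZ, add(SZ, Z))), add(mul(Z, Z), add(Z, SZ)))))
  step 6: S(S(S(add(add(SZ, add(SZ, Z)), add(mul(Z, Z), add(Z, SZ))))))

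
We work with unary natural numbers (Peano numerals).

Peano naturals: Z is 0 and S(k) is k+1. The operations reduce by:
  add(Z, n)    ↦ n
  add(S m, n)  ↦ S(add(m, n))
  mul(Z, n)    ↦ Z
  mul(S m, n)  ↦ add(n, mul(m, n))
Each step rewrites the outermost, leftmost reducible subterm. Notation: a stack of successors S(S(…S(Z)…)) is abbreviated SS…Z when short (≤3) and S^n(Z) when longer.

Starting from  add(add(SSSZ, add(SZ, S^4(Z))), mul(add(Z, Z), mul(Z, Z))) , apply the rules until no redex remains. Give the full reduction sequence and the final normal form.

Answer: normal form = S^8(Z)  (in 17 steps)

Reduction:
  start: add(add(SSSZ, add(SZ, S^4(Z))), mul(add(Z, Z), mul(Z, Z)))
  →1  add(S(add(SSZ, add(SZ, S^4(Z)))), mul(add(Z, Z), mul(Z, Z)))
  →2  S(add(add(SSZ, add(SZ, S^4(Z))), mul(add(Z, Z), mul(Z, Z))))
  →3  S(add(S(add(SZ, add(SZ, S^4(Z)))), mul(add(Z, Z), mul(Z, Z))))
  →4  S(S(add(add(SZ, add(SZ, S^4(Z))), mul(add(Z, Z), mul(Z, Z)))))
  →5  S(S(add(S(add(Z, add(SZ, S^4(Z)))), mul(add(Z, Z), mul(Z, Z)))))
  →6  S(S(S(add(add(Z, add(SZ, S^4(Z))), mul(add(Z, Z), mul(Z, Z))))))
  →7  S(S(S(add(add(SZ, S^4(Z)), mul(add(Z, Z), mul(Z, Z))))))
  →8  S(S(S(add(S(add(Z, S^4(Z))), mul(add(Z, Z), mul(Z, Z))))))
  →9  S(S(S(S(add(add(Z, S^4(Z)), mul(add(Z, Z), mul(Z, Z)))))))
  →10  S(S(S(S(add(S^4(Z), mul(add(Z, Z), mul(Z, Z)))))))
  →11  S(S(S(S(S(add(SSSZ, mul(add(Z, Z), mul(Z, Z))))))))
  →12  S(S(S(S(S(S(add(SSZ, mul(add(Z, Z), mul(Z, Z)))))))))
  →13  S(S(S(S(S(S(S(add(SZ, mul(add(Z, Z), mul(Z, Z))))))))))
  →14  S(S(S(S(S(S(S(S(add(Z, mul(add(Z, Z), mul(Z, Z)))))))))))
  →15  S(S(S(S(S(S(S(S(mul(add(Z, Z), mul(Z, Z))))))))))
  →16  S(S(S(S(S(S(S(S(mul(Z, mul(Z, Z))))))))))
  →17  S^8(Z)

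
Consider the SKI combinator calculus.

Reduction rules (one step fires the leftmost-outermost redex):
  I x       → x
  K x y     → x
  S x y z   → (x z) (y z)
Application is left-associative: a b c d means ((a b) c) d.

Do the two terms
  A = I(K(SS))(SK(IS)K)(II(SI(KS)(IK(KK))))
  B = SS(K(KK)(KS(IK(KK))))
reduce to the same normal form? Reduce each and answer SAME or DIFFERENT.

Answer: SAME — A ⇓ SS(KK), B ⇓ SS(KK)

Derivation:
Term A:
  start: I(K(SS))(SK(IS)K)(II(SI(KS)(IK(KK))))
  [1] K(SS)(SK(IS)K)(II(SI(KS)(IK(KK))))
  [2] SS(II(SI(KS)(IK(KK))))
  [3] SS(I(SI(KS)(IK(KK))))
  [4] SS(SI(KS)(IK(KK)))
  [5] SS(I(IK(KK))(KS(IK(KK))))
  [6] SS(IK(KK)(KS(IK(KK))))
  [7] SS(K(KK)(KS(IK(KK))))
  [8] SS(KK)

Term B:
  start: SS(K(KK)(KS(IK(KK))))
  [1] SS(KK)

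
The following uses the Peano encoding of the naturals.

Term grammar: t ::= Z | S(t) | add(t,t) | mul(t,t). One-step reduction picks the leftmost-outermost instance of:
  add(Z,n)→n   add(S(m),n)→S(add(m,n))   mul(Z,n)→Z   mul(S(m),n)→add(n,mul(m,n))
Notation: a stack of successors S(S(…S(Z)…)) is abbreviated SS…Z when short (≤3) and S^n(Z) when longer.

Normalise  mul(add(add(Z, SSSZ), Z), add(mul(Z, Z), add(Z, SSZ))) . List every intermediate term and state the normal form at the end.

Answer: normal form = S^6(Z)  (in 27 steps)

Reduction:
  start: mul(add(add(Z, SSSZ), Z), add(mul(Z, Z), add(Z, SSZ)))
  →1  mul(add(SSSZ, Z), add(mul(Z, Z), add(Z, SSZ)))
  →2  mul(S(add(SSZ, Z)), add(mul(Z, Z), add(Z, SSZ)))
  →3  add(add(mul(Z, Z), add(Z, SSZ)), mul(add(SSZ, Z), add(mul(Z, Z), add(Z, SSZ))))
  →4  add(add(Z, add(Z, SSZ)), mul(add(SSZ, Z), add(mul(Z, Z), add(Z, SSZ))))
  →5  add(add(Z, SSZ), mul(add(SSZ, Z), add(mul(Z, Z), add(Z, SSZ))))
  →6  add(SSZ, mul(add(SSZ, Z), add(mul(Z, Z), add(Z, SSZ))))
  →7  S(add(SZ, mul(add(SSZ, Z), add(mul(Z, Z), add(Z, SSZ)))))
  →8  S(S(add(Z, mul(add(SSZ, Z), add(mul(Z, Z), add(Z, SSZ))))))
  →9  S(S(mul(add(SSZ, Z), add(mul(Z, Z), add(Z, SSZ)))))
  →10  S(S(mul(S(add(SZ, Z)), add(mul(Z, Z), add(Z, SSZ)))))
  →11  S(S(add(add(mul(Z, Z), add(Z, SSZ)), mul(add(SZ, Z), add(mul(Z, Z), add(Z, SSZ))))))
  →12  S(S(add(add(Z, add(Z, SSZ)), mul(add(SZ, Z), add(mul(Z, Z), add(Z, SSZ))))))
  →13  S(S(add(add(Z, SSZ), mul(add(SZ, Z), add(mul(Z, Z), add(Z, SSZ))))))
  →14  S(S(add(SSZ, mul(add(SZ, Z), add(mul(Z, Z), add(Z, SSZ))))))
  →15  S(S(S(add(SZ, mul(add(SZ, Z), add(mul(Z, Z), add(Z, SSZ)))))))
  →16  S(S(S(S(add(Z, mul(add(SZ, Z), add(mul(Z, Z), add(Z, SSZ))))))))
  →17  S(S(S(S(mul(add(SZ, Z), add(mul(Z, Z), add(Z, SSZ)))))))
  →18  S(S(S(S(mul(S(add(Z, Z)), add(mul(Z, Z), add(Z, SSZ)))))))
  →19  S(S(S(S(add(add(mul(Z, Z), add(Z, SSZ)), mul(add(Z, Z), add(mul(Z, Z), add(Z, SSZ))))))))
  →20  S(S(S(S(add(add(Z, add(Z, SSZ)), mul(add(Z, Z), add(mul(Z, Z), add(Z, SSZ))))))))
  →21  S(S(S(S(add(add(Z, SSZ), mul(add(Z, Z), add(mul(Z, Z), add(Z, SSZ))))))))
  →22  S(S(S(S(add(SSZ, mul(add(Z, Z), add(mul(Z, Z), add(Z, SSZ))))))))
  →23  S(S(S(S(S(add(SZ, mul(add(Z, Z), add(mul(Z, Z), add(Z, SSZ)))))))))
  →24  S(S(S(S(S(S(add(Z, mul(add(Z, Z), add(mul(Z, Z), add(Z, SSZ))))))))))
  →25  S(S(S(S(S(S(mul(add(Z, Z), add(mul(Z, Z), add(Z, SSZ)))))))))
  →26  S(S(S(S(S(S(mul(Z, add(mul(Z, Z), add(Z, SSZ)))))))))
  →27  S^6(Z)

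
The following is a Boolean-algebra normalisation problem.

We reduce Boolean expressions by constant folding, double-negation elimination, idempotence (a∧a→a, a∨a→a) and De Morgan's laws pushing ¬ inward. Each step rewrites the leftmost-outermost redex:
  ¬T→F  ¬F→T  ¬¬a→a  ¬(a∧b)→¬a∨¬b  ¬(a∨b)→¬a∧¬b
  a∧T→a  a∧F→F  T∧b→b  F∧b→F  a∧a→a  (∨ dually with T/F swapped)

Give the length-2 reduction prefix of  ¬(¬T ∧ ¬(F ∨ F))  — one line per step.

Answer: after 2 steps: T ∨ ¬¬(F ∨ F)

Derivation:
  start: ¬(¬T ∧ ¬(F ∨ F))
  →1  ¬¬T ∨ ¬¬(F ∨ F)
  →2  T ∨ ¬¬(F ∨ F)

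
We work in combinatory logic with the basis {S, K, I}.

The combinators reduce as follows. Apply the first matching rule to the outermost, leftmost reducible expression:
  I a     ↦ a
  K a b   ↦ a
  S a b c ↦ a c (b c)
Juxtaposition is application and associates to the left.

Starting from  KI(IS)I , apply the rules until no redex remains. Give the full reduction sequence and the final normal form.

Answer: normal form = I  (in 2 steps)

Reduction:
  start: KI(IS)I
  step 1: II
  step 2: I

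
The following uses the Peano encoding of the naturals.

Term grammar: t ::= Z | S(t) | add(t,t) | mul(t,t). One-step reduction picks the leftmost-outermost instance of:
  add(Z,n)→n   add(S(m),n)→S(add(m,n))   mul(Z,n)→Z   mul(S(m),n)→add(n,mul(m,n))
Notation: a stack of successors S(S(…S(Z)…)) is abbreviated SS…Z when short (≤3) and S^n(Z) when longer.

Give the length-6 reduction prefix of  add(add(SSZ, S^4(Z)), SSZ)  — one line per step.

Answer: after 6 steps: S(S(S(add(SSSZ, SSZ))))

Reduction:
  start: add(add(SSZ, S^4(Z)), SSZ)
  step 1: add(S(add(SZ, S^4(Z))), SSZ)
  step 2: S(add(add(SZ, S^4(Z)), SSZ))
  step 3: S(add(S(add(Z, S^4(Z))), SSZ))
  step 4: S(S(add(add(Z, S^4(Z)), SSZ)))
  step 5: S(S(add(S^4(Z), SSZ)))
  step 6: S(S(S(add(SSSZ, SSZ))))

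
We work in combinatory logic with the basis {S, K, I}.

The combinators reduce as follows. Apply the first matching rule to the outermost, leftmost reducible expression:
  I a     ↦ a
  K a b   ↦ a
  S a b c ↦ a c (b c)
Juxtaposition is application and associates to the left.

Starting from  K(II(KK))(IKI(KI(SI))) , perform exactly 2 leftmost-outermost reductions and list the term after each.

  start: K(II(KK))(IKI(KI(SI)))
  →1  II(KK)
  →2  I(KK)

Answer: after 2 steps: I(KK)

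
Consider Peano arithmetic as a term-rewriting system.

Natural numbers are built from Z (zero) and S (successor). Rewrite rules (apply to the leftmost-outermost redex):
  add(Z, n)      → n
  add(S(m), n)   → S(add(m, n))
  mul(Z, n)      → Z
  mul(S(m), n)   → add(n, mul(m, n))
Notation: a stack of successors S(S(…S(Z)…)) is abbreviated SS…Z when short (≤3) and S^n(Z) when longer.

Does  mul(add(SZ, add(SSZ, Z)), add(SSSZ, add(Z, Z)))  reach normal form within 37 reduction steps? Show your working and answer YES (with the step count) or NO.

Answer: YES — reaches normal form S^9(Z) in 36 ≤ 37 steps

Derivation:
  start: mul(add(SZ, add(SSZ, Z)), add(SSSZ, add(Z, Z)))
  step 1: mul(S(add(Z, add(SSZ, Z))), add(SSSZ, add(Z, Z)))
  step 2: add(add(SSSZ, add(Z, Z)), mul(add(Z, add(SSZ, Z)), add(SSSZ, add(Z, Z))))
  step 3: add(S(add(SSZ, add(Z, Z))), mul(add(Z, add(SSZ, Z)), add(SSSZ, add(Z, Z))))
  step 4: S(add(add(SSZ, add(Z, Z)), mul(add(Z, add(SSZ, Z)), add(SSSZ, add(Z, Z)))))
  step 5: S(add(S(add(SZ, add(Z, Z))), mul(add(Z, add(SSZ, Z)), add(SSSZ, add(Z, Z)))))
  step 6: S(S(add(add(SZ, add(Z, Z)), mul(add(Z, add(SSZ, Z)), add(SSSZ, add(Z, Z))))))
  step 7: S(S(add(S(add(Z, add(Z, Z))), mul(add(Z, add(SSZ, Z)), add(SSSZ, add(Z, Z))))))
  step 8: S(S(S(add(add(Z, add(Z, Z)), mul(add(Z, add(SSZ, Z)), add(SSSZ, add(Z, Z)))))))
  step 9: S(S(S(add(add(Z, Z), mul(add(Z, add(SSZ, Z)), add(SSSZ, add(Z, Z)))))))
  step 10: S(S(S(add(Z, mul(add(Z, add(SSZ, Z)), add(SSSZ, add(Z, Z)))))))
  step 11: S(S(S(mul(add(Z, add(SSZ, Z)), add(SSSZ, add(Z, Z))))))
  step 12: S(S(S(mul(add(SSZ, Z), add(SSSZ, add(Z, Z))))))
  step 13: S(S(S(mul(S(add(SZ, Z)), add(SSSZ, add(Z, Z))))))
  step 14: S(S(S(add(add(SSSZ, add(Z, Z)), mul(add(SZ, Z), add(SSSZ, add(Z, Z)))))))
  step 15: S(S(S(add(S(add(SSZ, add(Z, Z))), mul(add(SZ, Z), add(SSSZ, add(Z, Z)))))))
  step 16: S(S(S(S(add(add(SSZ, add(Z, Z)), mul(add(SZ, Z), add(SSSZ, add(Z, Z))))))))
  step 17: S(S(S(S(add(S(add(SZ, add(Z, Z))), mul(add(SZ, Z), add(SSSZ, add(Z, Z))))))))
  step 18: S(S(S(S(S(add(add(SZ, add(Z, Z)), mul(add(SZ, Z), add(SSSZ, add(Z, Z)))))))))
  step 19: S(S(S(S(S(add(S(add(Z, add(Z, Z))), mul(add(SZ, Z), add(SSSZ, add(Z, Z)))))))))
  step 20: S(S(S(S(S(S(add(add(Z, add(Z, Z)), mul(add(SZ, Z), add(SSSZ, add(Z, Z))))))))))
  step 21: S(S(S(S(S(S(add(add(Z, Z), mul(add(SZ, Z), add(SSSZ, add(Z, Z))))))))))
  step 22: S(S(S(S(S(S(add(Z, mul(add(SZ, Z), add(SSSZ, add(Z, Z))))))))))
  step 23: S(S(S(S(S(S(mul(add(SZ, Z), add(SSSZ, add(Z, Z)))))))))
  step 24: S(S(S(S(S(S(mul(S(add(Z, Z)), add(SSSZ, add(Z, Z)))))))))
  step 25: S(S(S(S(S(S(add(add(SSSZ, add(Z, Z)), mul(add(Z, Z), add(SSSZ, add(Z, Z))))))))))
  step 26: S(S(S(S(S(S(add(S(add(SSZ, add(Z, Z))), mul(add(Z, Z), add(SSSZ, add(Z, Z))))))))))
  step 27: S(S(S(S(S(S(S(add(add(SSZ, add(Z, Z)), mul(add(Z, Z), add(SSSZ, add(Z, Z)))))))))))
  step 28: S(S(S(S(S(S(S(add(S(add(SZ, add(Z, Z))), mul(add(Z, Z), add(SSSZ, add(Z, Z)))))))))))
  step 29: S(S(S(S(S(S(S(S(add(add(SZ, add(Z, Z)), mul(add(Z, Z), add(SSSZ, add(Z, Z))))))))))))
  step 30: S(S(S(S(S(S(S(S(add(S(add(Z, add(Z, Z))), mul(add(Z, Z), add(SSSZ, add(Z, Z))))))))))))
  step 31: S(S(S(S(S(S(S(S(S(add(add(Z, add(Z, Z)), mul(add(Z, Z), add(SSSZ, add(Z, Z)))))))))))))
  step 32: S(S(S(S(S(S(S(S(S(add(add(Z, Z), mul(add(Z, Z), add(SSSZ, add(Z, Z)))))))))))))
  step 33: S(S(S(S(S(S(S(S(S(add(Z, mul(add(Z, Z), add(SSSZ, add(Z, Z)))))))))))))
  step 34: S(S(S(S(S(S(S(S(S(mul(add(Z, Z), add(SSSZ, add(Z, Z))))))))))))
  step 35: S(S(S(S(S(S(S(S(S(mul(Z, add(SSSZ, add(Z, Z))))))))))))
  step 36: S^9(Z)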